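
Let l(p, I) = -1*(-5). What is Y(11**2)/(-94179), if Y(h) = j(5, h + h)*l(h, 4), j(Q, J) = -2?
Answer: 10/94179 ≈ 0.00010618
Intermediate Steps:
l(p, I) = 5
Y(h) = -10 (Y(h) = -2*5 = -10)
Y(11**2)/(-94179) = -10/(-94179) = -10*(-1/94179) = 10/94179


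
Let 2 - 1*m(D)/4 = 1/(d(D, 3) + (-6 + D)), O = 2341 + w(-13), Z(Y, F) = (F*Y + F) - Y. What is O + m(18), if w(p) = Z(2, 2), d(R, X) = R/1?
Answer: 35293/15 ≈ 2352.9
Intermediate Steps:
d(R, X) = R (d(R, X) = R*1 = R)
Z(Y, F) = F - Y + F*Y (Z(Y, F) = (F + F*Y) - Y = F - Y + F*Y)
w(p) = 4 (w(p) = 2 - 1*2 + 2*2 = 2 - 2 + 4 = 4)
O = 2345 (O = 2341 + 4 = 2345)
m(D) = 8 - 4/(-6 + 2*D) (m(D) = 8 - 4/(D + (-6 + D)) = 8 - 4/(-6 + 2*D))
O + m(18) = 2345 + 2*(-13 + 4*18)/(-3 + 18) = 2345 + 2*(-13 + 72)/15 = 2345 + 2*(1/15)*59 = 2345 + 118/15 = 35293/15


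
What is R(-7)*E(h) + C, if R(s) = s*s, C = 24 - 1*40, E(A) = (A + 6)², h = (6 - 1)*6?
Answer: 63488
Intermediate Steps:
h = 30 (h = 5*6 = 30)
E(A) = (6 + A)²
C = -16 (C = 24 - 40 = -16)
R(s) = s²
R(-7)*E(h) + C = (-7)²*(6 + 30)² - 16 = 49*36² - 16 = 49*1296 - 16 = 63504 - 16 = 63488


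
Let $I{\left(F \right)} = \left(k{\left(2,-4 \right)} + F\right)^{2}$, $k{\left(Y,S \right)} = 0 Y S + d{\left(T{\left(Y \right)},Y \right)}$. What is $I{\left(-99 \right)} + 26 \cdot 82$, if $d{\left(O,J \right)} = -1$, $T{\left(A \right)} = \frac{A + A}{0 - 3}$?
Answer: $12132$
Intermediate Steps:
$T{\left(A \right)} = - \frac{2 A}{3}$ ($T{\left(A \right)} = \frac{2 A}{-3} = 2 A \left(- \frac{1}{3}\right) = - \frac{2 A}{3}$)
$k{\left(Y,S \right)} = -1$ ($k{\left(Y,S \right)} = 0 Y S - 1 = 0 S - 1 = 0 - 1 = -1$)
$I{\left(F \right)} = \left(-1 + F\right)^{2}$
$I{\left(-99 \right)} + 26 \cdot 82 = \left(-1 - 99\right)^{2} + 26 \cdot 82 = \left(-100\right)^{2} + 2132 = 10000 + 2132 = 12132$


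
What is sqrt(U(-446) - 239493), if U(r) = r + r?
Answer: I*sqrt(240385) ≈ 490.29*I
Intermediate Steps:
U(r) = 2*r
sqrt(U(-446) - 239493) = sqrt(2*(-446) - 239493) = sqrt(-892 - 239493) = sqrt(-240385) = I*sqrt(240385)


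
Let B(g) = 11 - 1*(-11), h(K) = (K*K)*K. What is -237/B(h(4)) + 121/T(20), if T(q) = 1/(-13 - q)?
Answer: -88083/22 ≈ -4003.8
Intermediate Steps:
h(K) = K³ (h(K) = K²*K = K³)
B(g) = 22 (B(g) = 11 + 11 = 22)
-237/B(h(4)) + 121/T(20) = -237/22 + 121/((-1/(13 + 20))) = -237*1/22 + 121/((-1/33)) = -237/22 + 121/((-1*1/33)) = -237/22 + 121/(-1/33) = -237/22 + 121*(-33) = -237/22 - 3993 = -88083/22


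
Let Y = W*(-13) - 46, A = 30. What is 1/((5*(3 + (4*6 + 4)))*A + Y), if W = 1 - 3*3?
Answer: 1/4708 ≈ 0.00021240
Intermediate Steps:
W = -8 (W = 1 - 9 = -8)
Y = 58 (Y = -8*(-13) - 46 = 104 - 46 = 58)
1/((5*(3 + (4*6 + 4)))*A + Y) = 1/((5*(3 + (4*6 + 4)))*30 + 58) = 1/((5*(3 + (24 + 4)))*30 + 58) = 1/((5*(3 + 28))*30 + 58) = 1/((5*31)*30 + 58) = 1/(155*30 + 58) = 1/(4650 + 58) = 1/4708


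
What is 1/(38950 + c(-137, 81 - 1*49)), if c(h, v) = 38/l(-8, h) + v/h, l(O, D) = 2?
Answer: 137/5338721 ≈ 2.5662e-5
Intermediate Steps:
c(h, v) = 19 + v/h (c(h, v) = 38/2 + v/h = 38*(1/2) + v/h = 19 + v/h)
1/(38950 + c(-137, 81 - 1*49)) = 1/(38950 + (19 + (81 - 1*49)/(-137))) = 1/(38950 + (19 + (81 - 49)*(-1/137))) = 1/(38950 + (19 + 32*(-1/137))) = 1/(38950 + (19 - 32/137)) = 1/(38950 + 2571/137) = 1/(5338721/137) = 137/5338721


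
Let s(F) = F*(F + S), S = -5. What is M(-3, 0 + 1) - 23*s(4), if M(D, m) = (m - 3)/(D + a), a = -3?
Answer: 277/3 ≈ 92.333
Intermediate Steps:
s(F) = F*(-5 + F) (s(F) = F*(F - 5) = F*(-5 + F))
M(D, m) = (-3 + m)/(-3 + D) (M(D, m) = (m - 3)/(D - 3) = (-3 + m)/(-3 + D))
M(-3, 0 + 1) - 23*s(4) = (-3 + (0 + 1))/(-3 - 3) - 92*(-5 + 4) = (-3 + 1)/(-6) - 92*(-1) = -1/6*(-2) - 23*(-4) = 1/3 + 92 = 277/3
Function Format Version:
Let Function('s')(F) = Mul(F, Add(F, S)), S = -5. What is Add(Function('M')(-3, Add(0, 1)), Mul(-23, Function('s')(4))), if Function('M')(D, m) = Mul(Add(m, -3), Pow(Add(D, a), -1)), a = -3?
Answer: Rational(277, 3) ≈ 92.333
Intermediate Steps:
Function('s')(F) = Mul(F, Add(-5, F)) (Function('s')(F) = Mul(F, Add(F, -5)) = Mul(F, Add(-5, F)))
Function('M')(D, m) = Mul(Pow(Add(-3, D), -1), Add(-3, m)) (Function('M')(D, m) = Mul(Add(m, -3), Pow(Add(D, -3), -1)) = Mul(Add(-3, m), Pow(Add(-3, D), -1)) = Mul(Pow(Add(-3, D), -1), Add(-3, m)))
Add(Function('M')(-3, Add(0, 1)), Mul(-23, Function('s')(4))) = Add(Mul(Pow(Add(-3, -3), -1), Add(-3, Add(0, 1))), Mul(-23, Mul(4, Add(-5, 4)))) = Add(Mul(Pow(-6, -1), Add(-3, 1)), Mul(-23, Mul(4, -1))) = Add(Mul(Rational(-1, 6), -2), Mul(-23, -4)) = Add(Rational(1, 3), 92) = Rational(277, 3)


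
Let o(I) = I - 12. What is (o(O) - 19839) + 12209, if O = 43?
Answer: -7599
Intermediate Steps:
o(I) = -12 + I
(o(O) - 19839) + 12209 = ((-12 + 43) - 19839) + 12209 = (31 - 19839) + 12209 = -19808 + 12209 = -7599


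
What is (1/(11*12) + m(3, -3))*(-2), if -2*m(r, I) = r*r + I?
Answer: 395/66 ≈ 5.9848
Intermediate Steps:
m(r, I) = -I/2 - r²/2 (m(r, I) = -(r*r + I)/2 = -(r² + I)/2 = -(I + r²)/2 = -I/2 - r²/2)
(1/(11*12) + m(3, -3))*(-2) = (1/(11*12) + (-½*(-3) - ½*3²))*(-2) = ((1/11)*(1/12) + (3/2 - ½*9))*(-2) = (1/132 + (3/2 - 9/2))*(-2) = (1/132 - 3)*(-2) = -395/132*(-2) = 395/66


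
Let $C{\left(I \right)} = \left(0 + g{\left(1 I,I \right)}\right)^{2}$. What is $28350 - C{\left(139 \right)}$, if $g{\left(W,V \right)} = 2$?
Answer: $28346$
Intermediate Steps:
$C{\left(I \right)} = 4$ ($C{\left(I \right)} = \left(0 + 2\right)^{2} = 2^{2} = 4$)
$28350 - C{\left(139 \right)} = 28350 - 4 = 28346$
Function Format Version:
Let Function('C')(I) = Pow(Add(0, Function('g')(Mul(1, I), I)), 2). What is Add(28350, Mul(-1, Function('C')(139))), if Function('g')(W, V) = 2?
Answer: 28346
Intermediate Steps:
Function('C')(I) = 4 (Function('C')(I) = Pow(Add(0, 2), 2) = Pow(2, 2) = 4)
Add(28350, Mul(-1, Function('C')(139))) = Add(28350, Mul(-1, 4)) = Add(28350, -4) = 28346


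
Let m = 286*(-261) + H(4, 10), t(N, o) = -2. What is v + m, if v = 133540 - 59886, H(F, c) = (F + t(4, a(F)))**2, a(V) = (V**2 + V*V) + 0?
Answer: -988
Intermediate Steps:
a(V) = 2*V**2 (a(V) = (V**2 + V**2) + 0 = 2*V**2 + 0 = 2*V**2)
H(F, c) = (-2 + F)**2 (H(F, c) = (F - 2)**2 = (-2 + F)**2)
v = 73654
m = -74642 (m = 286*(-261) + (-2 + 4)**2 = -74646 + 2**2 = -74646 + 4 = -74642)
v + m = 73654 - 74642 = -988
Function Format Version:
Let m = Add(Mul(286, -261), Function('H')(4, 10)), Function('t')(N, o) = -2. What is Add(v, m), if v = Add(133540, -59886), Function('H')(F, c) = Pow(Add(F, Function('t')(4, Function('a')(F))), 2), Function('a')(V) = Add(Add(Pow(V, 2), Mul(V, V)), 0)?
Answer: -988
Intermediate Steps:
Function('a')(V) = Mul(2, Pow(V, 2)) (Function('a')(V) = Add(Add(Pow(V, 2), Pow(V, 2)), 0) = Add(Mul(2, Pow(V, 2)), 0) = Mul(2, Pow(V, 2)))
Function('H')(F, c) = Pow(Add(-2, F), 2) (Function('H')(F, c) = Pow(Add(F, -2), 2) = Pow(Add(-2, F), 2))
v = 73654
m = -74642 (m = Add(Mul(286, -261), Pow(Add(-2, 4), 2)) = Add(-74646, Pow(2, 2)) = Add(-74646, 4) = -74642)
Add(v, m) = Add(73654, -74642) = -988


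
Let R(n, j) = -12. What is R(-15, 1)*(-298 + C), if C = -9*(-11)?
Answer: 2388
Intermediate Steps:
C = 99
R(-15, 1)*(-298 + C) = -12*(-298 + 99) = -12*(-199) = 2388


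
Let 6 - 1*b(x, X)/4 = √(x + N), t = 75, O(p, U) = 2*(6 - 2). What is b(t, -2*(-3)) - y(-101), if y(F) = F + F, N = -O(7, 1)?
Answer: 226 - 4*√67 ≈ 193.26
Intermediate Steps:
O(p, U) = 8 (O(p, U) = 2*4 = 8)
N = -8 (N = -1*8 = -8)
y(F) = 2*F
b(x, X) = 24 - 4*√(-8 + x) (b(x, X) = 24 - 4*√(x - 8) = 24 - 4*√(-8 + x))
b(t, -2*(-3)) - y(-101) = (24 - 4*√(-8 + 75)) - 2*(-101) = (24 - 4*√67) - 1*(-202) = (24 - 4*√67) + 202 = 226 - 4*√67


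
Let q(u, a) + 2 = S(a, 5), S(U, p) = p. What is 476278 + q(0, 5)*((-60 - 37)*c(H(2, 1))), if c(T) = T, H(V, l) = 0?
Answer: 476278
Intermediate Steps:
q(u, a) = 3 (q(u, a) = -2 + 5 = 3)
476278 + q(0, 5)*((-60 - 37)*c(H(2, 1))) = 476278 + 3*((-60 - 37)*0) = 476278 + 3*(-97*0) = 476278 + 3*0 = 476278 + 0 = 476278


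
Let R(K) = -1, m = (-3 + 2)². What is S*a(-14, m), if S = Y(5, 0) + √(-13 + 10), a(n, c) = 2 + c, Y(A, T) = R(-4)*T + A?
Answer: 15 + 3*I*√3 ≈ 15.0 + 5.1962*I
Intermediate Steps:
m = 1 (m = (-1)² = 1)
Y(A, T) = A - T (Y(A, T) = -T + A = A - T)
S = 5 + I*√3 (S = (5 - 1*0) + √(-13 + 10) = (5 + 0) + √(-3) = 5 + I*√3 ≈ 5.0 + 1.732*I)
S*a(-14, m) = (5 + I*√3)*(2 + 1) = (5 + I*√3)*3 = 15 + 3*I*√3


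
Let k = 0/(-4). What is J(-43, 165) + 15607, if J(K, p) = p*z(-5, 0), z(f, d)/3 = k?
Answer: 15607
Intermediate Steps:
k = 0 (k = 0*(-1/4) = 0)
z(f, d) = 0 (z(f, d) = 3*0 = 0)
J(K, p) = 0 (J(K, p) = p*0 = 0)
J(-43, 165) + 15607 = 0 + 15607 = 15607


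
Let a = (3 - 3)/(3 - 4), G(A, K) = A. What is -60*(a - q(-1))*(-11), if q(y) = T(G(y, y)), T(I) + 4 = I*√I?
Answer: 2640 + 660*I ≈ 2640.0 + 660.0*I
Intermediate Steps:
a = 0 (a = 0/(-1) = 0*(-1) = 0)
T(I) = -4 + I^(3/2) (T(I) = -4 + I*√I = -4 + I^(3/2))
q(y) = -4 + y^(3/2)
-60*(a - q(-1))*(-11) = -60*(0 - (-4 + (-1)^(3/2)))*(-11) = -60*(0 - (-4 - I))*(-11) = -60*(0 + (4 + I))*(-11) = -60*(4 + I)*(-11) = -60*(-44 - 11*I) = 2640 + 660*I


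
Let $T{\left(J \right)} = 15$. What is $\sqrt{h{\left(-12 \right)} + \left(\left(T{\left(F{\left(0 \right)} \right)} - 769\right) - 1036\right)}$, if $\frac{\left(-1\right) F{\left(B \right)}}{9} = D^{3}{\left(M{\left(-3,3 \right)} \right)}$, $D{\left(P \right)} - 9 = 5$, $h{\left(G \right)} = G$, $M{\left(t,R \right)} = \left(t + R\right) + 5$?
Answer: $i \sqrt{1802} \approx 42.45 i$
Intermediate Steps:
$M{\left(t,R \right)} = 5 + R + t$ ($M{\left(t,R \right)} = \left(R + t\right) + 5 = 5 + R + t$)
$D{\left(P \right)} = 14$ ($D{\left(P \right)} = 9 + 5 = 14$)
$F{\left(B \right)} = -24696$ ($F{\left(B \right)} = - 9 \cdot 14^{3} = \left(-9\right) 2744 = -24696$)
$\sqrt{h{\left(-12 \right)} + \left(\left(T{\left(F{\left(0 \right)} \right)} - 769\right) - 1036\right)} = \sqrt{-12 + \left(\left(15 - 769\right) - 1036\right)} = \sqrt{-12 - 1790} = \sqrt{-1802} = i \sqrt{1802}$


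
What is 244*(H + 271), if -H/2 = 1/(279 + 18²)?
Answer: 39872284/603 ≈ 66123.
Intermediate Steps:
H = -2/603 (H = -2/(279 + 18²) = -2/(279 + 324) = -2/603 ≈ -0.0033167)
244*(H + 271) = 244*(-2/603 + 271) = 244*(163411/603) = 39872284/603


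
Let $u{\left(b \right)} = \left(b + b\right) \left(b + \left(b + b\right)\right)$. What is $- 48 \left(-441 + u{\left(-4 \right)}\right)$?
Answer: $16560$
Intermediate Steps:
$u{\left(b \right)} = 6 b^{2}$ ($u{\left(b \right)} = 2 b \left(b + 2 b\right) = 2 b 3 b = 6 b^{2}$)
$- 48 \left(-441 + u{\left(-4 \right)}\right) = - 48 \left(-441 + 6 \left(-4\right)^{2}\right) = - 48 \left(-441 + 6 \cdot 16\right) = - 48 \left(-441 + 96\right) = \left(-48\right) \left(-345\right) = 16560$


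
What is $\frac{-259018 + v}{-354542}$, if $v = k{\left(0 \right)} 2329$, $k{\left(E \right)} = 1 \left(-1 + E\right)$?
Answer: $\frac{261347}{354542} \approx 0.73714$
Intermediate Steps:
$k{\left(E \right)} = -1 + E$
$v = -2329$ ($v = \left(-1 + 0\right) 2329 = \left(-1\right) 2329 = -2329$)
$\frac{-259018 + v}{-354542} = \frac{-259018 - 2329}{-354542} = \left(-261347\right) \left(- \frac{1}{354542}\right) = \frac{261347}{354542}$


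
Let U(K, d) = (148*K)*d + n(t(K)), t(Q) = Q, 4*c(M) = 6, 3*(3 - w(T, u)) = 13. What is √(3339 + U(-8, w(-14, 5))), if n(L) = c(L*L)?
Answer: √177090/6 ≈ 70.137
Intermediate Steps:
w(T, u) = -4/3 (w(T, u) = 3 - ⅓*13 = 3 - 13/3 = -4/3)
c(M) = 3/2 (c(M) = (¼)*6 = 3/2)
n(L) = 3/2
U(K, d) = 3/2 + 148*K*d (U(K, d) = (148*K)*d + 3/2 = 148*K*d + 3/2 = 3/2 + 148*K*d)
√(3339 + U(-8, w(-14, 5))) = √(3339 + (3/2 + 148*(-8)*(-4/3))) = √(3339 + (3/2 + 4736/3)) = √(3339 + 9481/6) = √(29515/6) = √177090/6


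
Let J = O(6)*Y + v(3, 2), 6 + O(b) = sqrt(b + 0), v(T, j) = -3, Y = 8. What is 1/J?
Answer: -17/739 - 8*sqrt(6)/2217 ≈ -0.031843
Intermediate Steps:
O(b) = -6 + sqrt(b) (O(b) = -6 + sqrt(b + 0) = -6 + sqrt(b))
J = -51 + 8*sqrt(6) (J = (-6 + sqrt(6))*8 - 3 = (-48 + 8*sqrt(6)) - 3 = -51 + 8*sqrt(6) ≈ -31.404)
1/J = 1/(-51 + 8*sqrt(6))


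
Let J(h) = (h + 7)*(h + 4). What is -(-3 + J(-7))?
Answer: 3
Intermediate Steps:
J(h) = (4 + h)*(7 + h) (J(h) = (7 + h)*(4 + h) = (4 + h)*(7 + h))
-(-3 + J(-7)) = -(-3 + (28 + (-7)² + 11*(-7))) = -(-3 + (28 + 49 - 77)) = -(-3 + 0) = -1*(-3) = 3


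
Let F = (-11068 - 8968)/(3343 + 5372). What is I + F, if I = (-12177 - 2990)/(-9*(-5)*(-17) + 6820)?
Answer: -7242811/1507695 ≈ -4.8039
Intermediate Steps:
F = -20036/8715 ≈ -2.2990
I = -15167/6055 (I = -15167/(45*(-17) + 6820) = -15167/(-765 + 6820) = -15167/6055 ≈ -2.5049)
I + F = -15167/6055 - 20036/8715 = -7242811/1507695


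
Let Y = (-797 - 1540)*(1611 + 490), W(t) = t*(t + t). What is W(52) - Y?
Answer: 4915445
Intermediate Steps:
W(t) = 2*t² (W(t) = t*(2*t) = 2*t²)
Y = -4910037 (Y = -2337*2101 = -4910037)
W(52) - Y = 2*52² - 1*(-4910037) = 2*2704 + 4910037 = 5408 + 4910037 = 4915445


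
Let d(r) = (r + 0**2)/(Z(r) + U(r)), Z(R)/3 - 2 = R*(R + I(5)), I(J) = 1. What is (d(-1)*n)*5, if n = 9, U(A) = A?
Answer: -9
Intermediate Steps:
Z(R) = 6 + 3*R*(1 + R) (Z(R) = 6 + 3*(R*(R + 1)) = 6 + 3*(R*(1 + R)) = 6 + 3*R*(1 + R))
d(r) = r/(6 + 3*r**2 + 4*r) (d(r) = (r + 0**2)/((6 + 3*r + 3*r**2) + r) = (r + 0)/(6 + 3*r**2 + 4*r) = r/(6 + 3*r**2 + 4*r))
(d(-1)*n)*5 = (-1/(6 + 3*(-1)**2 + 4*(-1))*9)*5 = (-1/(6 + 3*1 - 4)*9)*5 = (-1/(6 + 3 - 4)*9)*5 = (-1/5*9)*5 = (-1*1/5*9)*5 = -1/5*9*5 = -9/5*5 = -9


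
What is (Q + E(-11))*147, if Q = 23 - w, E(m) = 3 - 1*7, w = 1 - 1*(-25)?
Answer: -1029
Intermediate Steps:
w = 26 (w = 1 + 25 = 26)
E(m) = -4 (E(m) = 3 - 7 = -4)
Q = -3 (Q = 23 - 1*26 = 23 - 26 = -3)
(Q + E(-11))*147 = (-3 - 4)*147 = -7*147 = -1029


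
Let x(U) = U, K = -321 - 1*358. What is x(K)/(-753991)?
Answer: 97/107713 ≈ 0.00090054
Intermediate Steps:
K = -679 (K = -321 - 358 = -679)
x(K)/(-753991) = -679/(-753991) = -679*(-1/753991) = 97/107713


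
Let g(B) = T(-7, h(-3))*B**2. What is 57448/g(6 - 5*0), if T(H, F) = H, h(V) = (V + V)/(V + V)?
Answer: -14362/63 ≈ -227.97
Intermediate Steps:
h(V) = 1 (h(V) = (2*V)/((2*V)) = (2*V)*(1/(2*V)) = 1)
g(B) = -7*B**2
57448/g(6 - 5*0) = 57448/((-7*(6 - 5*0)**2)) = 57448/((-7*(6 + 0)**2)) = 57448/((-7*6**2)) = 57448/((-7*36)) = 57448/(-252) = 57448*(-1/252) = -14362/63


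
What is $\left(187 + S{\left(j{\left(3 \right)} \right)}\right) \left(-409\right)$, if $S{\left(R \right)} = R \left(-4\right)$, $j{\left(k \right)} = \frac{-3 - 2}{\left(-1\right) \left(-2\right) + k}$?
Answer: $-78119$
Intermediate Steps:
$j{\left(k \right)} = - \frac{5}{2 + k}$
$S{\left(R \right)} = - 4 R$
$\left(187 + S{\left(j{\left(3 \right)} \right)}\right) \left(-409\right) = \left(187 - 4 \left(- \frac{5}{2 + 3}\right)\right) \left(-409\right) = \left(187 - 4 \left(- \frac{5}{5}\right)\right) \left(-409\right) = \left(187 - 4 \left(\left(-5\right) \frac{1}{5}\right)\right) \left(-409\right) = \left(187 - -4\right) \left(-409\right) = \left(187 + 4\right) \left(-409\right) = 191 \left(-409\right) = -78119$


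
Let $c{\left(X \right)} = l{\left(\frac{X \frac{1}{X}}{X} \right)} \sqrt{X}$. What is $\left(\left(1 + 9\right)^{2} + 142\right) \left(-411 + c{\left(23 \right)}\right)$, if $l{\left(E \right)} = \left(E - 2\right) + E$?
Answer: $-99462 - \frac{10648 \sqrt{23}}{23} \approx -1.0168 \cdot 10^{5}$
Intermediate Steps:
$l{\left(E \right)} = -2 + 2 E$ ($l{\left(E \right)} = \left(-2 + E\right) + E = -2 + 2 E$)
$c{\left(X \right)} = \sqrt{X} \left(-2 + \frac{2}{X}\right)$ ($c{\left(X \right)} = \left(-2 + 2 \frac{X \frac{1}{X}}{X}\right) \sqrt{X} = \left(-2 + 2 \cdot 1 \frac{1}{X}\right) \sqrt{X} = \left(-2 + \frac{2}{X}\right) \sqrt{X} = \sqrt{X} \left(-2 + \frac{2}{X}\right)$)
$\left(\left(1 + 9\right)^{2} + 142\right) \left(-411 + c{\left(23 \right)}\right) = \left(\left(1 + 9\right)^{2} + 142\right) \left(-411 + \frac{2 \left(1 - 23\right)}{\sqrt{23}}\right) = \left(10^{2} + 142\right) \left(-411 + 2 \frac{\sqrt{23}}{23} \left(1 - 23\right)\right) = \left(100 + 142\right) \left(-411 + 2 \frac{\sqrt{23}}{23} \left(-22\right)\right) = 242 \left(-411 - \frac{44 \sqrt{23}}{23}\right) = -99462 - \frac{10648 \sqrt{23}}{23}$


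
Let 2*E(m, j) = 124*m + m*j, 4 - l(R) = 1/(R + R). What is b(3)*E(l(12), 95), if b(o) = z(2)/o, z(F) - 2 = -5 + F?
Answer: -6935/48 ≈ -144.48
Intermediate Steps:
l(R) = 4 - 1/(2*R) (l(R) = 4 - 1/(R + R) = 4 - 1/(2*R))
E(m, j) = 62*m + j*m/2 (E(m, j) = (124*m + m*j)/2 = (124*m + j*m)/2 = 62*m + j*m/2)
z(F) = -3 + F (z(F) = 2 + (-5 + F) = -3 + F)
b(o) = -1/o (b(o) = (-3 + 2)/o = -1/o)
b(3)*E(l(12), 95) = (-1/3)*((4 - ½/12)*(124 + 95)/2) = (-1*⅓)*((½)*(4 - ½*1/12)*219) = -(4 - 1/24)*219/6 = -95*219/(6*24) = -⅓*6935/16 = -6935/48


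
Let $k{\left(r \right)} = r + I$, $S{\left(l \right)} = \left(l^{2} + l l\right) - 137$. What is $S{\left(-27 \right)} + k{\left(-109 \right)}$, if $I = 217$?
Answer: $1429$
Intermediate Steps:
$S{\left(l \right)} = -137 + 2 l^{2}$ ($S{\left(l \right)} = \left(l^{2} + l^{2}\right) - 137 = 2 l^{2} - 137 = -137 + 2 l^{2}$)
$k{\left(r \right)} = 217 + r$ ($k{\left(r \right)} = r + 217 = 217 + r$)
$S{\left(-27 \right)} + k{\left(-109 \right)} = \left(-137 + 2 \left(-27\right)^{2}\right) + \left(217 - 109\right) = \left(-137 + 2 \cdot 729\right) + 108 = \left(-137 + 1458\right) + 108 = 1321 + 108 = 1429$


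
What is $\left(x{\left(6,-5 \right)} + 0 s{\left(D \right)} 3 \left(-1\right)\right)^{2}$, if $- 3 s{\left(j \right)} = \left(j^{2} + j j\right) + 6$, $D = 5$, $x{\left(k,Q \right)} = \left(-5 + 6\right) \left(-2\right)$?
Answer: $4$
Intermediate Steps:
$x{\left(k,Q \right)} = -2$ ($x{\left(k,Q \right)} = 1 \left(-2\right) = -2$)
$s{\left(j \right)} = -2 - \frac{2 j^{2}}{3}$ ($s{\left(j \right)} = - \frac{\left(j^{2} + j j\right) + 6}{3} = - \frac{\left(j^{2} + j^{2}\right) + 6}{3} = - \frac{2 j^{2} + 6}{3} = - \frac{6 + 2 j^{2}}{3} = -2 - \frac{2 j^{2}}{3}$)
$\left(x{\left(6,-5 \right)} + 0 s{\left(D \right)} 3 \left(-1\right)\right)^{2} = \left(-2 + 0 \left(-2 - \frac{2 \cdot 5^{2}}{3}\right) 3 \left(-1\right)\right)^{2} = \left(-2 + 0 \left(-2 - \frac{50}{3}\right) 3 \left(-1\right)\right)^{2} = \left(-2 + 0 \left(- \frac{56}{3}\right) 3 \left(-1\right)\right)^{2} = \left(-2 + 0 \left(\left(-56\right) \left(-1\right)\right)\right)^{2} = \left(-2 + 0 \cdot 56\right)^{2} = \left(-2 + 0\right)^{2} = \left(-2\right)^{2} = 4$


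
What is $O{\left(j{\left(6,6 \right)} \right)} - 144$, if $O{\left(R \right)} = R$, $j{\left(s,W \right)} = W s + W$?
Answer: $-102$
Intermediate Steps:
$j{\left(s,W \right)} = W + W s$
$O{\left(j{\left(6,6 \right)} \right)} - 144 = 6 \left(1 + 6\right) - 144 = 6 \cdot 7 - 144 = 42 - 144 = -102$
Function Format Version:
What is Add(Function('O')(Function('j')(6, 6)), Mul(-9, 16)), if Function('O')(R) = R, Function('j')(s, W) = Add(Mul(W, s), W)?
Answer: -102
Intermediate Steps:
Function('j')(s, W) = Add(W, Mul(W, s))
Add(Function('O')(Function('j')(6, 6)), Mul(-9, 16)) = Add(Mul(6, Add(1, 6)), Mul(-9, 16)) = Add(Mul(6, 7), -144) = Add(42, -144) = -102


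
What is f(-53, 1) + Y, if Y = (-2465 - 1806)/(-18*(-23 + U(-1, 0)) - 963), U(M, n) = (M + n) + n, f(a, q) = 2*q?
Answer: 5333/531 ≈ 10.043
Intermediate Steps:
U(M, n) = M + 2*n
Y = 4271/531 (Y = (-2465 - 1806)/(-18*(-23 + (-1 + 2*0)) - 963) = -4271/(-18*(-23 + (-1 + 0)) - 963) = -4271/(-18*(-23 - 1) - 963) = -4271/(-18*(-24) - 963) = -4271/(432 - 963) = -4271/(-531) = -4271*(-1/531) = 4271/531 ≈ 8.0433)
f(-53, 1) + Y = 2*1 + 4271/531 = 2 + 4271/531 = 5333/531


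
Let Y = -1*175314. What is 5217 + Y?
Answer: -170097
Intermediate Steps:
Y = -175314
5217 + Y = 5217 - 175314 = -170097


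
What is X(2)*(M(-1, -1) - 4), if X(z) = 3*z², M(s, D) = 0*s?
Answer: -48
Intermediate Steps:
M(s, D) = 0
X(2)*(M(-1, -1) - 4) = (3*2²)*(0 - 4) = (3*4)*(-4) = 12*(-4) = -48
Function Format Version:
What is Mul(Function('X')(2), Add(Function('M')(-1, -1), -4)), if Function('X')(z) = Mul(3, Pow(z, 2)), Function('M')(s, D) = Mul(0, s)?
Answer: -48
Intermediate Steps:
Function('M')(s, D) = 0
Mul(Function('X')(2), Add(Function('M')(-1, -1), -4)) = Mul(Mul(3, Pow(2, 2)), Add(0, -4)) = Mul(Mul(3, 4), -4) = Mul(12, -4) = -48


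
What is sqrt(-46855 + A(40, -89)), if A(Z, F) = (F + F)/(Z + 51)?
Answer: I*sqrt(388022453)/91 ≈ 216.46*I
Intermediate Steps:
A(Z, F) = 2*F/(51 + Z) (A(Z, F) = (2*F)/(51 + Z) = 2*F/(51 + Z))
sqrt(-46855 + A(40, -89)) = sqrt(-46855 + 2*(-89)/(51 + 40)) = sqrt(-46855 + 2*(-89)/91) = sqrt(-46855 + 2*(-89)*(1/91)) = sqrt(-46855 - 178/91) = sqrt(-4263983/91) = I*sqrt(388022453)/91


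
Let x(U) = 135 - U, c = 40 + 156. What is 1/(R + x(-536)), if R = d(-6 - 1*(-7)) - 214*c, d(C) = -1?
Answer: -1/41274 ≈ -2.4228e-5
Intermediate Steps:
c = 196
R = -41945 (R = -1 - 214*196 = -1 - 41944 = -41945)
1/(R + x(-536)) = 1/(-41945 + (135 - 1*(-536))) = 1/(-41945 + (135 + 536)) = 1/(-41945 + 671) = 1/(-41274) = -1/41274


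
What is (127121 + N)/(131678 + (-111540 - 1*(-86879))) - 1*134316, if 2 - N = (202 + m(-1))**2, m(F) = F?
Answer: -14374008650/107017 ≈ -1.3432e+5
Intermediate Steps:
N = -40399 (N = 2 - (202 - 1)**2 = 2 - 1*201**2 = 2 - 1*40401 = 2 - 40401 = -40399)
(127121 + N)/(131678 + (-111540 - 1*(-86879))) - 1*134316 = (127121 - 40399)/(131678 + (-111540 - 1*(-86879))) - 1*134316 = 86722/(131678 + (-111540 + 86879)) - 134316 = 86722/(131678 - 24661) - 134316 = 86722/107017 - 134316 = -14374008650/107017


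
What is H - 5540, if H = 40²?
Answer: -3940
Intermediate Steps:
H = 1600
H - 5540 = 1600 - 5540 = -3940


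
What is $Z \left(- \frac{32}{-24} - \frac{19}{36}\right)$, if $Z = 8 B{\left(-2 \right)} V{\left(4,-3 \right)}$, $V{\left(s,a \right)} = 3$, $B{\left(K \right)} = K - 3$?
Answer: $- \frac{290}{3} \approx -96.667$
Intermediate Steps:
$B{\left(K \right)} = -3 + K$
$Z = -120$ ($Z = 8 \left(-3 - 2\right) 3 = 8 \left(-5\right) 3 = \left(-40\right) 3 = -120$)
$Z \left(- \frac{32}{-24} - \frac{19}{36}\right) = - 120 \left(- \frac{32}{-24} - \frac{19}{36}\right) = - 120 \left(\left(-32\right) \left(- \frac{1}{24}\right) - \frac{19}{36}\right) = - 120 \left(\frac{4}{3} - \frac{19}{36}\right) = \left(-120\right) \frac{29}{36} = - \frac{290}{3}$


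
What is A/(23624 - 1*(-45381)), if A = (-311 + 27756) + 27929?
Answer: 55374/69005 ≈ 0.80246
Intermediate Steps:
A = 55374 (A = 27445 + 27929 = 55374)
A/(23624 - 1*(-45381)) = 55374/(23624 - 1*(-45381)) = 55374/(23624 + 45381) = 55374/69005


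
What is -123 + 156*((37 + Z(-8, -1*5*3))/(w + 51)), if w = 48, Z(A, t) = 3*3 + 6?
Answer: -1355/33 ≈ -41.061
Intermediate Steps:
Z(A, t) = 15 (Z(A, t) = 9 + 6 = 15)
-123 + 156*((37 + Z(-8, -1*5*3))/(w + 51)) = -123 + 156*((37 + 15)/(48 + 51)) = -123 + 156*(52/99) = -123 + 2704/33 = -1355/33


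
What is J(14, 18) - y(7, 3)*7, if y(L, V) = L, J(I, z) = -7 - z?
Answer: -74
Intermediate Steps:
J(14, 18) - y(7, 3)*7 = (-7 - 1*18) - 7*7 = (-7 - 18) - 1*49 = -25 - 49 = -74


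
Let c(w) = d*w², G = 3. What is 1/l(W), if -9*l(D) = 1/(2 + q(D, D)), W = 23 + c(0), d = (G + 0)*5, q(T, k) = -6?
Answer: 36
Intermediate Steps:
d = 15 (d = (3 + 0)*5 = 3*5 = 15)
c(w) = 15*w²
W = 23 (W = 23 + 15*0² = 23 + 15*0 = 23 + 0 = 23)
l(D) = 1/36 (l(D) = -1/(9*(2 - 6)) = -⅑/(-4) = -⅑*(-¼) = 1/36)
1/l(W) = 1/(1/36) = 36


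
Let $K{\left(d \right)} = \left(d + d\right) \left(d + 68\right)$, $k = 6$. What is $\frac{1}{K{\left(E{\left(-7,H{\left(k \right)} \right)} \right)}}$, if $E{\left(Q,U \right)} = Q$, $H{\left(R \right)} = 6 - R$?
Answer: $- \frac{1}{854} \approx -0.001171$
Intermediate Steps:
$K{\left(d \right)} = 2 d \left(68 + d\right)$
$\frac{1}{K{\left(E{\left(-7,H{\left(k \right)} \right)} \right)}} = \frac{1}{2 \left(-7\right) \left(68 - 7\right)} = \frac{1}{2 \left(-7\right) 61} = \frac{1}{-854} = - \frac{1}{854}$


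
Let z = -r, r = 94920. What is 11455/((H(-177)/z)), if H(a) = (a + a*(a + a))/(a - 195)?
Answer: 134826266400/20827 ≈ 6.4736e+6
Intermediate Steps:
H(a) = (a + 2*a²)/(-195 + a) (H(a) = (a + a*(2*a))/(-195 + a) = (a + 2*a²)/(-195 + a))
z = -94920 (z = -1*94920 = -94920)
11455/((H(-177)/z)) = 11455/((-177*(1 + 2*(-177))/(-195 - 177)/(-94920))) = 11455/((-177*(1 - 354)/(-372)*(-1/94920))) = 11455/((-177*(-1/372)*(-353)*(-1/94920))) = 11455/((-20827/124*(-1/94920))) = 11455/(20827/11770080) = 11455*(11770080/20827) = 134826266400/20827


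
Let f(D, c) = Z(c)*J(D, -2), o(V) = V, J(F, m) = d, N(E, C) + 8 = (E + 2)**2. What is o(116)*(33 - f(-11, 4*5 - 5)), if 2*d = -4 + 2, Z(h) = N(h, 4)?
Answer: 36424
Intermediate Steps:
N(E, C) = -8 + (2 + E)**2 (N(E, C) = -8 + (E + 2)**2 = -8 + (2 + E)**2)
Z(h) = -8 + (2 + h)**2
d = -1 (d = (-4 + 2)/2 = (1/2)*(-2) = -1)
J(F, m) = -1
f(D, c) = 8 - (2 + c)**2 (f(D, c) = (-8 + (2 + c)**2)*(-1) = 8 - (2 + c)**2)
o(116)*(33 - f(-11, 4*5 - 5)) = 116*(33 - (8 - (2 + (4*5 - 5))**2)) = 116*(33 - (8 - (2 + (20 - 5))**2)) = 116*(33 - (8 - (2 + 15)**2)) = 116*(33 - (8 - 1*17**2)) = 116*(33 - (8 - 1*289)) = 116*(33 - (8 - 289)) = 116*(33 - 1*(-281)) = 116*(33 + 281) = 116*314 = 36424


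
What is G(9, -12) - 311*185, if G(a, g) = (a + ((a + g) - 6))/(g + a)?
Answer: -57535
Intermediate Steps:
G(a, g) = (-6 + g + 2*a)/(a + g) (G(a, g) = (a + (-6 + a + g))/(a + g) = (-6 + g + 2*a)/(a + g))
G(9, -12) - 311*185 = (-6 - 12 + 2*9)/(9 - 12) - 311*185 = (-6 - 12 + 18)/(-3) - 57535 = -⅓*0 - 57535 = 0 - 57535 = -57535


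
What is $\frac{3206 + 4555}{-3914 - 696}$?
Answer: $- \frac{7761}{4610} \approx -1.6835$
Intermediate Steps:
$\frac{3206 + 4555}{-3914 - 696} = \frac{7761}{-4610} = 7761 \left(- \frac{1}{4610}\right) = - \frac{7761}{4610}$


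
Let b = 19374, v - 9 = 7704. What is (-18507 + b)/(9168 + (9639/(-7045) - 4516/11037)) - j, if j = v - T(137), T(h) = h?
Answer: -5399542760691077/712725735857 ≈ -7575.9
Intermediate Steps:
v = 7713 (v = 9 + 7704 = 7713)
j = 7576 (j = 7713 - 1*137 = 7713 - 137 = 7576)
(-18507 + b)/(9168 + (9639/(-7045) - 4516/11037)) - j = (-18507 + 19374)/(9168 + (9639/(-7045) - 4516/11037)) - 1*7576 = 867/(9168 + (9639*(-1/7045) - 4516*1/11037)) - 7576 = 867/(9168 + (-9639/7045 - 4516/11037)) - 7576 = 867/(9168 - 138200863/77755665) - 7576 = 867/(712725735857/77755665) - 7576 = 867*(77755665/712725735857) - 7576 = 67414161555/712725735857 - 7576 = -5399542760691077/712725735857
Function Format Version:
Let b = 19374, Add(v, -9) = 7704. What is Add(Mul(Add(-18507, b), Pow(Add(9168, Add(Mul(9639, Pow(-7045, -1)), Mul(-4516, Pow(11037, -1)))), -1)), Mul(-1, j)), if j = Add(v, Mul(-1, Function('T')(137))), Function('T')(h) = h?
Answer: Rational(-5399542760691077, 712725735857) ≈ -7575.9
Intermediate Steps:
v = 7713 (v = Add(9, 7704) = 7713)
j = 7576 (j = Add(7713, Mul(-1, 137)) = Add(7713, -137) = 7576)
Add(Mul(Add(-18507, b), Pow(Add(9168, Add(Mul(9639, Pow(-7045, -1)), Mul(-4516, Pow(11037, -1)))), -1)), Mul(-1, j)) = Add(Mul(Add(-18507, 19374), Pow(Add(9168, Add(Mul(9639, Pow(-7045, -1)), Mul(-4516, Pow(11037, -1)))), -1)), Mul(-1, 7576)) = Add(Mul(867, Pow(Add(9168, Add(Mul(9639, Rational(-1, 7045)), Mul(-4516, Rational(1, 11037)))), -1)), -7576) = Add(Mul(867, Pow(Add(9168, Add(Rational(-9639, 7045), Rational(-4516, 11037))), -1)), -7576) = Add(Mul(867, Pow(Add(9168, Rational(-138200863, 77755665)), -1)), -7576) = Add(Mul(867, Pow(Rational(712725735857, 77755665), -1)), -7576) = Add(Mul(867, Rational(77755665, 712725735857)), -7576) = Add(Rational(67414161555, 712725735857), -7576) = Rational(-5399542760691077, 712725735857)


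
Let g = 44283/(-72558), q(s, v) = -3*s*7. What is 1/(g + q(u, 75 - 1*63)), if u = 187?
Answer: -834/3275627 ≈ -0.00025461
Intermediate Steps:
q(s, v) = -21*s
g = -509/834 (g = 44283*(-1/72558) = -509/834 ≈ -0.61031)
1/(g + q(u, 75 - 1*63)) = 1/(-509/834 - 21*187) = 1/(-509/834 - 3927) = 1/(-3275627/834) = -834/3275627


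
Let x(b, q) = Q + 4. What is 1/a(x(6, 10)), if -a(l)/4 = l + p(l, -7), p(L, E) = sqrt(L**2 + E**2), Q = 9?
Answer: 13/196 - sqrt(218)/196 ≈ -0.0090042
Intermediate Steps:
p(L, E) = sqrt(E**2 + L**2)
x(b, q) = 13 (x(b, q) = 9 + 4 = 13)
a(l) = -4*l - 4*sqrt(49 + l**2) (a(l) = -4*(l + sqrt((-7)**2 + l**2)) = -4*(l + sqrt(49 + l**2)) = -4*l - 4*sqrt(49 + l**2))
1/a(x(6, 10)) = 1/(-4*13 - 4*sqrt(49 + 13**2)) = 1/(-52 - 4*sqrt(49 + 169)) = 1/(-52 - 4*sqrt(218))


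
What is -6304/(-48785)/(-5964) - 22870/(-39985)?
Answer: 30244818038/52880842245 ≈ 0.57194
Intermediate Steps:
-6304/(-48785)/(-5964) - 22870/(-39985) = -6304*(-1/48785)*(-1/5964) - 22870*(-1/39985) = (6304/48785)*(-1/5964) + 4574/7997 = -1576/72738435 + 4574/7997 = 30244818038/52880842245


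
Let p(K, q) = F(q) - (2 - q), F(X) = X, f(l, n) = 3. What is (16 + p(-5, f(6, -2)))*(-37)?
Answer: -740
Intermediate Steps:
p(K, q) = -2 + 2*q (p(K, q) = q - (2 - q) = q + (-2 + q) = -2 + 2*q)
(16 + p(-5, f(6, -2)))*(-37) = (16 + (-2 + 2*3))*(-37) = (16 + (-2 + 6))*(-37) = (16 + 4)*(-37) = 20*(-37) = -740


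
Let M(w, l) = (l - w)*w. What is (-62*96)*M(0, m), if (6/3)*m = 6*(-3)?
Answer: 0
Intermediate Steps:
m = -9 (m = (6*(-3))/2 = (½)*(-18) = -9)
M(w, l) = w*(l - w)
(-62*96)*M(0, m) = (-62*96)*(0*(-9 - 1*0)) = -0*(-9 + 0) = -0*(-9) = -5952*0 = 0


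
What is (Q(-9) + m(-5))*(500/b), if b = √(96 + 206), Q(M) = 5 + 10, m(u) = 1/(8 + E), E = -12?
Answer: 7375*√302/302 ≈ 424.38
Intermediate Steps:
m(u) = -¼ (m(u) = 1/(8 - 12) = 1/(-4) = -¼)
Q(M) = 15
b = √302 ≈ 17.378
(Q(-9) + m(-5))*(500/b) = (15 - ¼)*(500/(√302)) = 59*(500*(√302/302))/4 = 59*(250*√302/151)/4 = 7375*√302/302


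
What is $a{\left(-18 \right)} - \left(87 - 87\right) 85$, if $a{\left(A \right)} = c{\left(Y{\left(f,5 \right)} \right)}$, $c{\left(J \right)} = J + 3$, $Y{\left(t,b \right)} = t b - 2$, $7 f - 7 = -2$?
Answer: $\frac{32}{7} \approx 4.5714$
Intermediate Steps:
$f = \frac{5}{7}$ ($f = 1 + \frac{1}{7} \left(-2\right) = 1 - \frac{2}{7} = \frac{5}{7} \approx 0.71429$)
$Y{\left(t,b \right)} = -2 + b t$ ($Y{\left(t,b \right)} = b t - 2 = -2 + b t$)
$c{\left(J \right)} = 3 + J$
$a{\left(A \right)} = \frac{32}{7}$ ($a{\left(A \right)} = 3 + \left(-2 + 5 \cdot \frac{5}{7}\right) = 3 + \left(-2 + \frac{25}{7}\right) = 3 + \frac{11}{7} = \frac{32}{7}$)
$a{\left(-18 \right)} - \left(87 - 87\right) 85 = \frac{32}{7} - \left(87 - 87\right) 85 = \frac{32}{7} - 0 \cdot 85 = \frac{32}{7} - 0 = \frac{32}{7} + 0 = \frac{32}{7}$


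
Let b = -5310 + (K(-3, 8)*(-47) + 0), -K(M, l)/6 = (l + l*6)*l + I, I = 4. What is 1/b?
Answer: 1/122154 ≈ 8.1864e-6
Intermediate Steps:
K(M, l) = -24 - 42*l² (K(M, l) = -6*((l + l*6)*l + 4) = -6*((l + 6*l)*l + 4) = -6*((7*l)*l + 4) = -6*(7*l² + 4) = -6*(4 + 7*l²) = -24 - 42*l²)
b = 122154 (b = -5310 + ((-24 - 42*8²)*(-47) + 0) = -5310 + ((-24 - 42*64)*(-47) + 0) = -5310 + ((-24 - 2688)*(-47) + 0) = -5310 + (-2712*(-47) + 0) = -5310 + (127464 + 0) = -5310 + 127464 = 122154)
1/b = 1/122154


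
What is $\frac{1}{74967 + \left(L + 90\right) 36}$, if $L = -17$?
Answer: $\frac{1}{77595} \approx 1.2887 \cdot 10^{-5}$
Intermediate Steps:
$\frac{1}{74967 + \left(L + 90\right) 36} = \frac{1}{74967 + \left(-17 + 90\right) 36} = \frac{1}{74967 + 73 \cdot 36} = \frac{1}{74967 + 2628} = \frac{1}{77595}$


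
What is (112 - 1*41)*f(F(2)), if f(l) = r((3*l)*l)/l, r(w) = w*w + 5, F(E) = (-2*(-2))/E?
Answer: 10579/2 ≈ 5289.5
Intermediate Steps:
F(E) = 4/E
r(w) = 5 + w**2 (r(w) = w**2 + 5 = 5 + w**2)
f(l) = (5 + 9*l**4)/l (f(l) = (5 + ((3*l)*l)**2)/l = (5 + (3*l**2)**2)/l = (5 + 9*l**4)/l)
(112 - 1*41)*f(F(2)) = (112 - 1*41)*((5 + 9*(4/2)**4)/((4/2))) = (112 - 41)*((5 + 9*(4*(1/2))**4)/((4*(1/2)))) = 71*((5 + 9*2**4)/2) = 71*((5 + 9*16)/2) = 71*((5 + 144)/2) = 71*((1/2)*149) = 71*(149/2) = 10579/2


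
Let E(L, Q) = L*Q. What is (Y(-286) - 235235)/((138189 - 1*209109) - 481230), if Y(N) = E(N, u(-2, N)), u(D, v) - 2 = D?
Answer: 47047/110430 ≈ 0.42603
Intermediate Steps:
u(D, v) = 2 + D
Y(N) = 0 (Y(N) = N*(2 - 2) = N*0 = 0)
(Y(-286) - 235235)/((138189 - 1*209109) - 481230) = (0 - 235235)/((138189 - 1*209109) - 481230) = -235235/((138189 - 209109) - 481230) = -235235/(-70920 - 481230) = -235235/(-552150) = -235235*(-1/552150) = 47047/110430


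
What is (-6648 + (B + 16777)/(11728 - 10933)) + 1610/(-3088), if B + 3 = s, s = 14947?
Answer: -8111949791/1227480 ≈ -6608.6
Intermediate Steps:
B = 14944 (B = -3 + 14947 = 14944)
(-6648 + (B + 16777)/(11728 - 10933)) + 1610/(-3088) = (-6648 + (14944 + 16777)/(11728 - 10933)) + 1610/(-3088) = (-6648 + 31721/795) + 1610*(-1/3088) = (-6648 + 31721*(1/795)) - 805/1544 = (-6648 + 31721/795) - 805/1544 = -5253439/795 - 805/1544 = -8111949791/1227480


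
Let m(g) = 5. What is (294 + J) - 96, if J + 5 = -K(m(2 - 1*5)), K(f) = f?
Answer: 188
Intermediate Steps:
J = -10 (J = -5 - 1*5 = -5 - 5 = -10)
(294 + J) - 96 = (294 - 10) - 96 = 284 - 96 = 188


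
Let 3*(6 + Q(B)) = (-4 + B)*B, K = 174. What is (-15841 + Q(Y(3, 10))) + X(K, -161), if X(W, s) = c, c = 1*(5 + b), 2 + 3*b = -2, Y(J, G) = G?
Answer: -47470/3 ≈ -15823.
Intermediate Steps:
b = -4/3 (b = -⅔ + (⅓)*(-2) = -⅔ - ⅔ = -4/3 ≈ -1.3333)
Q(B) = -6 + B*(-4 + B)/3 (Q(B) = -6 + ((-4 + B)*B)/3 = -6 + (B*(-4 + B))/3 = -6 + B*(-4 + B)/3)
c = 11/3 (c = 1*(5 - 4/3) = 1*(11/3) = 11/3 ≈ 3.6667)
X(W, s) = 11/3
(-15841 + Q(Y(3, 10))) + X(K, -161) = (-15841 + (-6 - 4/3*10 + (⅓)*10²)) + 11/3 = (-15841 + (-6 - 40/3 + (⅓)*100)) + 11/3 = (-15841 + (-6 - 40/3 + 100/3)) + 11/3 = (-15841 + 14) + 11/3 = -15827 + 11/3 = -47470/3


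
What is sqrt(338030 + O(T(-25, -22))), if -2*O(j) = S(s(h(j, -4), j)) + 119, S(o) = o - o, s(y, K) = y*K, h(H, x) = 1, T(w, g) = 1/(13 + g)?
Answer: sqrt(1351882)/2 ≈ 581.35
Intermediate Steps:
s(y, K) = K*y
S(o) = 0
O(j) = -119/2 (O(j) = -(0 + 119)/2 = -1/2*119 = -119/2)
sqrt(338030 + O(T(-25, -22))) = sqrt(338030 - 119/2) = sqrt(675941/2) = sqrt(1351882)/2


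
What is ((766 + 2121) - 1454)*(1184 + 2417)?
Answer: 5160233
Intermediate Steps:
((766 + 2121) - 1454)*(1184 + 2417) = (2887 - 1454)*3601 = 1433*3601 = 5160233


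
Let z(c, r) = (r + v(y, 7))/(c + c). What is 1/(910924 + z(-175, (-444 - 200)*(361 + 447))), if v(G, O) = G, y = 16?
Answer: 175/159671868 ≈ 1.0960e-6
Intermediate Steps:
z(c, r) = (16 + r)/(2*c) (z(c, r) = (r + 16)/(c + c) = (16 + r)/((2*c)) = (16 + r)*(1/(2*c)) = (16 + r)/(2*c))
1/(910924 + z(-175, (-444 - 200)*(361 + 447))) = 1/(910924 + (1/2)*(16 + (-444 - 200)*(361 + 447))/(-175)) = 1/(910924 + (1/2)*(-1/175)*(16 - 644*808)) = 1/(910924 + (1/2)*(-1/175)*(16 - 520352)) = 1/(910924 + (1/2)*(-1/175)*(-520336)) = 1/(910924 + 260168/175) = 1/(159671868/175) = 175/159671868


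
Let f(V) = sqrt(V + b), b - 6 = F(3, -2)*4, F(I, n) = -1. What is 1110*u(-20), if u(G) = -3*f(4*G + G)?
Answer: -23310*I*sqrt(2) ≈ -32965.0*I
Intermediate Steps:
b = 2 (b = 6 - 1*4 = 6 - 4 = 2)
f(V) = sqrt(2 + V) (f(V) = sqrt(V + 2) = sqrt(2 + V))
u(G) = -3*sqrt(2 + 5*G) (u(G) = -3*sqrt(2 + (4*G + G)) = -3*sqrt(2 + 5*G))
1110*u(-20) = 1110*(-3*sqrt(2 + 5*(-20))) = 1110*(-3*sqrt(2 - 100)) = 1110*(-21*I*sqrt(2)) = -23310*I*sqrt(2)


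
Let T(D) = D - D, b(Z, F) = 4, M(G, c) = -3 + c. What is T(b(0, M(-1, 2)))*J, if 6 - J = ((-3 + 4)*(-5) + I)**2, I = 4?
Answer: 0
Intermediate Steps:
T(D) = 0
J = 5 (J = 6 - ((-3 + 4)*(-5) + 4)**2 = 6 - (1*(-5) + 4)**2 = 6 - (-5 + 4)**2 = 6 - 1*(-1)**2 = 6 - 1*1 = 6 - 1 = 5)
T(b(0, M(-1, 2)))*J = 0*5 = 0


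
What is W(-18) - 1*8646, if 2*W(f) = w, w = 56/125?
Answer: -1080722/125 ≈ -8645.8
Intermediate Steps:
w = 56/125 (w = 56*(1/125) = 56/125 ≈ 0.44800)
W(f) = 28/125 (W(f) = (1/2)*(56/125) = 28/125)
W(-18) - 1*8646 = 28/125 - 1*8646 = 28/125 - 8646 = -1080722/125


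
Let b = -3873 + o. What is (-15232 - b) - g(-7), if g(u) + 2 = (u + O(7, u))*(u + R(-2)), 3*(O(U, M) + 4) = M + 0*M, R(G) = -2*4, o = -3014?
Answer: -8543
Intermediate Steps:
R(G) = -8
b = -6887 (b = -3873 - 3014 = -6887)
O(U, M) = -4 + M/3 (O(U, M) = -4 + (M + 0*M)/3 = -4 + (M + 0)/3 = -4 + M/3)
g(u) = -2 + (-8 + u)*(-4 + 4*u/3) (g(u) = -2 + (u + (-4 + u/3))*(u - 8) = -2 + (-4 + 4*u/3)*(-8 + u) = -2 + (-8 + u)*(-4 + 4*u/3))
(-15232 - b) - g(-7) = (-15232 - 1*(-6887)) - (30 - 44/3*(-7) + (4/3)*(-7)²) = (-15232 + 6887) - (30 + 308/3 + (4/3)*49) = -8345 - (30 + 308/3 + 196/3) = -8345 - 1*198 = -8345 - 198 = -8543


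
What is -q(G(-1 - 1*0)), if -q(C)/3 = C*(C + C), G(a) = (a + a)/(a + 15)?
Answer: 6/49 ≈ 0.12245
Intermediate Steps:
G(a) = 2*a/(15 + a) (G(a) = (2*a)/(15 + a) = 2*a/(15 + a))
q(C) = -6*C² (q(C) = -3*C*(C + C) = -3*C*2*C = -6*C²)
-q(G(-1 - 1*0)) = -(-6)*(2*(-1 - 1*0)/(15 + (-1 - 1*0)))² = -(-6)*(2*(-1 + 0)/(15 + (-1 + 0)))² = -(-6)*(2*(-1)/(15 - 1))² = -(-6)*(2*(-1)/14)² = -(-6)*(2*(-1)*(1/14))² = -(-6)*(-⅐)² = -(-6)/49 = -1*(-6/49) = 6/49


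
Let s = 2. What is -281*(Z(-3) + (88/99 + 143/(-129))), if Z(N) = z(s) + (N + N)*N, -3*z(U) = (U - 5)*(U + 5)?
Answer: -2694790/387 ≈ -6963.3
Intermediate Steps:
z(U) = -(-5 + U)*(5 + U)/3 (z(U) = -(U - 5)*(U + 5)/3 = -(-5 + U)*(5 + U)/3)
Z(N) = 7 + 2*N² (Z(N) = (25/3 - ⅓*2²) + (N + N)*N = (25/3 - ⅓*4) + (2*N)*N = (25/3 - 4/3) + 2*N² = 7 + 2*N²)
-281*(Z(-3) + (88/99 + 143/(-129))) = -281*((7 + 2*(-3)²) + (88/99 + 143/(-129))) = -281*((7 + 2*9) + (88*(1/99) + 143*(-1/129))) = -281*((7 + 18) + (8/9 - 143/129)) = -281*(25 - 85/387) = -281*9590/387 = -2694790/387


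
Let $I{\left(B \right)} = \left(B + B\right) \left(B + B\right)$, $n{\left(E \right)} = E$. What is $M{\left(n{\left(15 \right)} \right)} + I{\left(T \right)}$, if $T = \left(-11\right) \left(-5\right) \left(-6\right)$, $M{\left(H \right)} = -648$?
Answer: $434952$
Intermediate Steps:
$T = -330$ ($T = 55 \left(-6\right) = -330$)
$I{\left(B \right)} = 4 B^{2}$ ($I{\left(B \right)} = 2 B 2 B = 4 B^{2}$)
$M{\left(n{\left(15 \right)} \right)} + I{\left(T \right)} = -648 + 4 \left(-330\right)^{2} = -648 + 4 \cdot 108900 = -648 + 435600 = 434952$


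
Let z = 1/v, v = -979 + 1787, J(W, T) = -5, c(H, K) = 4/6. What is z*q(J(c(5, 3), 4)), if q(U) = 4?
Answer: 1/202 ≈ 0.0049505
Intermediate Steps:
c(H, K) = 2/3 (c(H, K) = 4*(1/6) = 2/3)
v = 808
z = 1/808 ≈ 0.0012376
z*q(J(c(5, 3), 4)) = (1/808)*4 = 1/202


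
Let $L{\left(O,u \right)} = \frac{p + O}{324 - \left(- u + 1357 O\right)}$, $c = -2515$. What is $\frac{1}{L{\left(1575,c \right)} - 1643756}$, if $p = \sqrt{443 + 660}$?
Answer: $- \frac{3761994306241712443}{6183800715620100838203769} + \frac{1069733 \sqrt{1103}}{6183800715620100838203769} \approx -6.0836 \cdot 10^{-7}$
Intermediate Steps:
$p = \sqrt{1103} \approx 33.211$
$L{\left(O,u \right)} = \frac{O + \sqrt{1103}}{324 + u - 1357 O}$ ($L{\left(O,u \right)} = \frac{\sqrt{1103} + O}{324 - \left(- u + 1357 O\right)} = \frac{O + \sqrt{1103}}{324 - \left(- u + 1357 O\right)} = \frac{O + \sqrt{1103}}{324 + u - 1357 O}$)
$\frac{1}{L{\left(1575,c \right)} - 1643756} = \frac{1}{\frac{1575 + \sqrt{1103}}{324 - 2515 - 2137275} - 1643756} = \frac{1}{\frac{1575 + \sqrt{1103}}{-2139466} - 1643756} = \frac{1}{- \frac{1575 + \sqrt{1103}}{2139466} - 1643756} = \frac{1}{\left(- \frac{225}{305638} - \frac{\sqrt{1103}}{2139466}\right) - 1643756} = \frac{1}{- \frac{502394296553}{305638} - \frac{\sqrt{1103}}{2139466}}$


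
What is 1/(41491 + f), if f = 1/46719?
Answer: 46719/1938418030 ≈ 2.4102e-5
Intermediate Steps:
f = 1/46719 ≈ 2.1405e-5
1/(41491 + f) = 1/(41491 + 1/46719) = 1/(1938418030/46719) = 46719/1938418030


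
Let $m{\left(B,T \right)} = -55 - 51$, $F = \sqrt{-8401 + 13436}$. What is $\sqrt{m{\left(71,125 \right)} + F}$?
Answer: $\sqrt{-106 + \sqrt{5035}} \approx 5.9196 i$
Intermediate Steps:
$F = \sqrt{5035} \approx 70.958$
$m{\left(B,T \right)} = -106$ ($m{\left(B,T \right)} = -55 - 51 = -106$)
$\sqrt{m{\left(71,125 \right)} + F} = \sqrt{-106 + \sqrt{5035}}$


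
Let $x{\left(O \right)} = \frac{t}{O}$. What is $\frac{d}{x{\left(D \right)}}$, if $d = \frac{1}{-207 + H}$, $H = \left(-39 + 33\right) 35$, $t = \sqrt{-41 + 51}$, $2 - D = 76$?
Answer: $\frac{37 \sqrt{10}}{2085} \approx 0.056117$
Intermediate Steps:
$D = -74$ ($D = 2 - 76 = -74$)
$t = \sqrt{10} \approx 3.1623$
$H = -210$ ($H = \left(-6\right) 35 = -210$)
$d = - \frac{1}{417}$ ($d = \frac{1}{-207 - 210} = \frac{1}{-417} = - \frac{1}{417} \approx -0.0023981$)
$x{\left(O \right)} = \frac{\sqrt{10}}{O}$
$\frac{d}{x{\left(D \right)}} = - \frac{1}{417 \frac{\sqrt{10}}{-74}} = - \frac{1}{417 \sqrt{10} \left(- \frac{1}{74}\right)} = - \frac{1}{417 \left(- \frac{\sqrt{10}}{74}\right)} = - \frac{\left(- \frac{37}{5}\right) \sqrt{10}}{417} = \frac{37 \sqrt{10}}{2085}$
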